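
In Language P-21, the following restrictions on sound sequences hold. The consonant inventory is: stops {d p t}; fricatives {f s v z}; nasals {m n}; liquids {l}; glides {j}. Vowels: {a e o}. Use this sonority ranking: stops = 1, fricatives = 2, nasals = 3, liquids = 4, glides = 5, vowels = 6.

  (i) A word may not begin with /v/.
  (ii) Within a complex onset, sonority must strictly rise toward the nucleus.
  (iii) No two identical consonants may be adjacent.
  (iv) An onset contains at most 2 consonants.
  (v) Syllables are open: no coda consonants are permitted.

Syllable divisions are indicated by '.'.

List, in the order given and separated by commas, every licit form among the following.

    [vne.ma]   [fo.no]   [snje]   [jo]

[vne.ma] — violates constraint (i): word begins with /v/ → illicit
[fo.no] — σ1 onset /f/, coda /∅/ ok; σ2 onset /n/, coda /∅/ ok → licit
[snje] — violates constraint (iv): syllable 1 onset /snj/ has 3 consonants (> 2) → illicit
[jo] — σ1 onset /j/, coda /∅/ ok → licit

[fo.no], [jo]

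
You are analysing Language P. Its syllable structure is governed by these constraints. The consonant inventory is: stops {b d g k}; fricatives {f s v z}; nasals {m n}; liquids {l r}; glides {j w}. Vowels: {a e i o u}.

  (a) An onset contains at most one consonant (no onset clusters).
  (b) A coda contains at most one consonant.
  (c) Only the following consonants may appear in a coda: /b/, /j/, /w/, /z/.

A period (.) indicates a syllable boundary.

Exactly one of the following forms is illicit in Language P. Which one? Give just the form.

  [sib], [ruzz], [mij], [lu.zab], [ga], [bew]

[ruzz]

[sib] — σ1 onset /s/, coda /b/ ok → licit
[ruzz] — violates constraint (b): syllable 1 coda /zz/ has 2 consonants (> 1) → illicit
[mij] — σ1 onset /m/, coda /j/ ok → licit
[lu.zab] — σ1 onset /l/, coda /∅/ ok; σ2 onset /z/, coda /b/ ok → licit
[ga] — σ1 onset /g/, coda /∅/ ok → licit
[bew] — σ1 onset /b/, coda /w/ ok → licit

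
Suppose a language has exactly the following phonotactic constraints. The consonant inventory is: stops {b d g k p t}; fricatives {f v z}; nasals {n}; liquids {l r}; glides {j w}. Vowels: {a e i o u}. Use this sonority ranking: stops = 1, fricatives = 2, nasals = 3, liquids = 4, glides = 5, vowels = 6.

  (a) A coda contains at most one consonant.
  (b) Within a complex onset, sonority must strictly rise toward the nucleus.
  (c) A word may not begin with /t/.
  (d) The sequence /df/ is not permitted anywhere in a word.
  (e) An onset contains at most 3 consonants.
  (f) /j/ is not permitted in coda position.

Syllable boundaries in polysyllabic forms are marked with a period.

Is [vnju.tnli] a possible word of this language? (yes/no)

[vnju.tnli] — σ1 onset /vnj/ (2→3→5 rises), coda /∅/ ok; σ2 onset /tnl/ (1→3→4 rises), coda /∅/ ok → well-formed

yes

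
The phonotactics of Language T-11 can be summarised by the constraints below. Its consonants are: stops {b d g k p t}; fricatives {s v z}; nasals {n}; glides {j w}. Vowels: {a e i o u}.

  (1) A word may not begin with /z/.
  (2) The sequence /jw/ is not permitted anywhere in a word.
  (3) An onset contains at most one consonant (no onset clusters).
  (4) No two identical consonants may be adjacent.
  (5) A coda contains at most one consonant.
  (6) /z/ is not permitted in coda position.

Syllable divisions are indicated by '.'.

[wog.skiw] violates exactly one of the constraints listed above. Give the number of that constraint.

[wog.skiw]: syllable 2 onset /sk/ has 2 consonants (> 1).
This is a violation of constraint 3: "An onset contains at most one consonant (no onset clusters)."
The remaining constraints (1, 2, 4, 5, 6) are satisfied.

3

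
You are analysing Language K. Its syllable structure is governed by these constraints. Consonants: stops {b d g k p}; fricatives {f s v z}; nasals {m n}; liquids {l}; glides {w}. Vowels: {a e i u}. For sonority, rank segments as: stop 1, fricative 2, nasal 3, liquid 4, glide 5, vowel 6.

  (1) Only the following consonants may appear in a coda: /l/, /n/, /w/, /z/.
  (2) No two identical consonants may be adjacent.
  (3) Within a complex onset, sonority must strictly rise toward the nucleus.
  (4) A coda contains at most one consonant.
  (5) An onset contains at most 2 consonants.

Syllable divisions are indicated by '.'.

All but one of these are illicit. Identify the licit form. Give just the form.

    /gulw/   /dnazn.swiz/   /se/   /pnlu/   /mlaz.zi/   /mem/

/se/

/gulw/ — violates constraint 4: syllable 1 coda /lw/ has 2 consonants (> 1) → illicit
/dnazn.swiz/ — violates constraint 4: syllable 1 coda /zn/ has 2 consonants (> 1) → illicit
/se/ — σ1 onset /s/, coda /∅/ ok → licit
/pnlu/ — violates constraint 5: syllable 1 onset /pnl/ has 3 consonants (> 2) → illicit
/mlaz.zi/ — violates constraint 2: adjacent identical consonants /zz/ → illicit
/mem/ — violates constraint 1: syllable 1 coda contains /m/, which is not a licensed coda consonant → illicit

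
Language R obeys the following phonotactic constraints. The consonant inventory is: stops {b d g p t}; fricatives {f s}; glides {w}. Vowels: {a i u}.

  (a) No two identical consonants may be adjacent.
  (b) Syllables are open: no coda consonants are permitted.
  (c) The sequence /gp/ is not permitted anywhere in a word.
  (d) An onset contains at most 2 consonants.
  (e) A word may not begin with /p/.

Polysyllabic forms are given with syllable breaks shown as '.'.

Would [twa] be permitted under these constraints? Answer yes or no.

yes

[twa] — σ1 onset /tw/ (2C), coda /∅/ ok → permitted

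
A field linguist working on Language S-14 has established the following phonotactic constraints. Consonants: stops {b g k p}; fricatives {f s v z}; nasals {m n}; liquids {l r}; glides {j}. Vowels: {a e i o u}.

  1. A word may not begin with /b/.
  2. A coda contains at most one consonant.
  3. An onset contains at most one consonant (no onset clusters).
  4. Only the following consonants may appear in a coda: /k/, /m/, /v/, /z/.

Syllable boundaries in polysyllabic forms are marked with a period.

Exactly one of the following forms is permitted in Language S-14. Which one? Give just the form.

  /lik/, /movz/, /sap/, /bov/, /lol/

/lik/

/lik/ — σ1 onset /l/, coda /k/ ok → permitted
/movz/ — violates constraint 2: syllable 1 coda /vz/ has 2 consonants (> 1) → not permitted
/sap/ — violates constraint 4: syllable 1 coda contains /p/, which is not a licensed coda consonant → not permitted
/bov/ — violates constraint 1: word begins with /b/ → not permitted
/lol/ — violates constraint 4: syllable 1 coda contains /l/, which is not a licensed coda consonant → not permitted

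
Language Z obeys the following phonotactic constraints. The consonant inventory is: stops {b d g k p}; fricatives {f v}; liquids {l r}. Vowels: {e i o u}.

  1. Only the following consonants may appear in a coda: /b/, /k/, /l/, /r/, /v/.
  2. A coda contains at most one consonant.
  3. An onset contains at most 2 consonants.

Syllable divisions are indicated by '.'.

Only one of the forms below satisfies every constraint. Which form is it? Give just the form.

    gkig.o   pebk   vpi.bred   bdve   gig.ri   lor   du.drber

lor

gkig.o — violates constraint 1: syllable 1 coda contains /g/, which is not a licensed coda consonant → phonotactically illegal
pebk — violates constraint 2: syllable 1 coda /bk/ has 2 consonants (> 1) → phonotactically illegal
vpi.bred — violates constraint 1: syllable 2 coda contains /d/, which is not a licensed coda consonant → phonotactically illegal
bdve — violates constraint 3: syllable 1 onset /bdv/ has 3 consonants (> 2) → phonotactically illegal
gig.ri — violates constraint 1: syllable 1 coda contains /g/, which is not a licensed coda consonant → phonotactically illegal
lor — σ1 onset /l/, coda /r/ ok → phonotactically legal
du.drber — violates constraint 3: syllable 2 onset /drb/ has 3 consonants (> 2) → phonotactically illegal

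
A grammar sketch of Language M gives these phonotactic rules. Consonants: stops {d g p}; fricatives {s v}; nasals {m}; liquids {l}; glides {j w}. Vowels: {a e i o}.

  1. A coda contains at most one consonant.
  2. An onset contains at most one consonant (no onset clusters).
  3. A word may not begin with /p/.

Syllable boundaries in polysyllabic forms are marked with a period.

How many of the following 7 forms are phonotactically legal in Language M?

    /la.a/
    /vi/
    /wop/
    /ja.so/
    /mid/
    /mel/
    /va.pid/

/la.a/ — σ1 onset /l/, coda /∅/ ok; σ2 onset /∅/, coda /∅/ ok → phonotactically legal
/vi/ — σ1 onset /v/, coda /∅/ ok → phonotactically legal
/wop/ — σ1 onset /w/, coda /p/ ok → phonotactically legal
/ja.so/ — σ1 onset /j/, coda /∅/ ok; σ2 onset /s/, coda /∅/ ok → phonotactically legal
/mid/ — σ1 onset /m/, coda /d/ ok → phonotactically legal
/mel/ — σ1 onset /m/, coda /l/ ok → phonotactically legal
/va.pid/ — σ1 onset /v/, coda /∅/ ok; σ2 onset /p/, coda /d/ ok → phonotactically legal
Phonotactically legal: /la.a/, /vi/, /wop/, /ja.so/, /mid/, /mel/, /va.pid/ → 7.

7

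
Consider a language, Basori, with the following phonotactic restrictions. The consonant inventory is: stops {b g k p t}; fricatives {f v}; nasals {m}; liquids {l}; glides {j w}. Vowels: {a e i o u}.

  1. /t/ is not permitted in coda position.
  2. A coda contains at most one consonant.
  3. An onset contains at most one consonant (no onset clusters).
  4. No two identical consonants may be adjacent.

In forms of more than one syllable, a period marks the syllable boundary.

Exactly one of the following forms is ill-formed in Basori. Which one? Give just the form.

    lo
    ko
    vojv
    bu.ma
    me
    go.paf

vojv

lo — σ1 onset /l/, coda /∅/ ok → well-formed
ko — σ1 onset /k/, coda /∅/ ok → well-formed
vojv — violates constraint 2: syllable 1 coda /jv/ has 2 consonants (> 1) → ill-formed
bu.ma — σ1 onset /b/, coda /∅/ ok; σ2 onset /m/, coda /∅/ ok → well-formed
me — σ1 onset /m/, coda /∅/ ok → well-formed
go.paf — σ1 onset /g/, coda /∅/ ok; σ2 onset /p/, coda /f/ ok → well-formed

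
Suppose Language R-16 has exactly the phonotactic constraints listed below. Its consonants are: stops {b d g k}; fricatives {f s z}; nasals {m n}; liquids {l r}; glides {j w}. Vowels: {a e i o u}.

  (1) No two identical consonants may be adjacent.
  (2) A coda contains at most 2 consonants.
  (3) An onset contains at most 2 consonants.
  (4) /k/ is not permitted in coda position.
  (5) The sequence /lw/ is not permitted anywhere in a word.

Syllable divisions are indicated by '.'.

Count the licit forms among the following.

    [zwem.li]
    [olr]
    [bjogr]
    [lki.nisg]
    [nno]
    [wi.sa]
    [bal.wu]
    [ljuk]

5

[zwem.li] — σ1 onset /zw/ (2C), coda /m/ ok; σ2 onset /l/, coda /∅/ ok → licit
[olr] — σ1 onset /∅/, coda /lr/ (2C) ok → licit
[bjogr] — σ1 onset /bj/ (2C), coda /gr/ (2C) ok → licit
[lki.nisg] — σ1 onset /lk/ (2C), coda /∅/ ok; σ2 onset /n/, coda /sg/ (2C) ok → licit
[nno] — violates constraint 1: adjacent identical consonants /nn/ → illicit
[wi.sa] — σ1 onset /w/, coda /∅/ ok; σ2 onset /s/, coda /∅/ ok → licit
[bal.wu] — violates constraint 5: contains banned sequence /lw/ → illicit
[ljuk] — violates constraint 4: syllable 1 coda contains /k/ → illicit
Licit: [zwem.li], [olr], [bjogr], [lki.nisg], [wi.sa] → 5.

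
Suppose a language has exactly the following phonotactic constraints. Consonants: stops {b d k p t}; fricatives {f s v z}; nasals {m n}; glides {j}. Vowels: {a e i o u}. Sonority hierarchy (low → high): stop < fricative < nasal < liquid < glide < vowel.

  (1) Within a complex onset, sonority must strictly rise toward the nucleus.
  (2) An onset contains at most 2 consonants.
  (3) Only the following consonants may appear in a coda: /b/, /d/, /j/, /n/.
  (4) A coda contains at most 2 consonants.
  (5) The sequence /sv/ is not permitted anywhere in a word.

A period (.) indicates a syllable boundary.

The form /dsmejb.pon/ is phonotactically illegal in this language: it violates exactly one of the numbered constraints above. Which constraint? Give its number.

2

/dsmejb.pon/: syllable 1 onset /dsm/ has 3 consonants (> 2).
This is a violation of constraint 2: "An onset contains at most 2 consonants."
The remaining constraints (1, 3, 4, 5) are satisfied.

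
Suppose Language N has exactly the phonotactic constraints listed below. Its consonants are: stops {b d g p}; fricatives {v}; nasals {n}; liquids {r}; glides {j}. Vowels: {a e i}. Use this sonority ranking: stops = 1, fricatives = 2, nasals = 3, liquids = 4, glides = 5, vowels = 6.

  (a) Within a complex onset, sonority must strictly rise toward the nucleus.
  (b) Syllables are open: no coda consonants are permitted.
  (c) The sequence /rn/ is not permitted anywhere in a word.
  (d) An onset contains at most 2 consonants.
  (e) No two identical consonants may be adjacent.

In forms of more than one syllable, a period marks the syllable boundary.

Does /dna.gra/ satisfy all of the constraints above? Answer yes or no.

yes

/dna.gra/ — σ1 onset /dn/ (1→3 rises), coda /∅/ ok; σ2 onset /gr/ (1→4 rises), coda /∅/ ok → well-formed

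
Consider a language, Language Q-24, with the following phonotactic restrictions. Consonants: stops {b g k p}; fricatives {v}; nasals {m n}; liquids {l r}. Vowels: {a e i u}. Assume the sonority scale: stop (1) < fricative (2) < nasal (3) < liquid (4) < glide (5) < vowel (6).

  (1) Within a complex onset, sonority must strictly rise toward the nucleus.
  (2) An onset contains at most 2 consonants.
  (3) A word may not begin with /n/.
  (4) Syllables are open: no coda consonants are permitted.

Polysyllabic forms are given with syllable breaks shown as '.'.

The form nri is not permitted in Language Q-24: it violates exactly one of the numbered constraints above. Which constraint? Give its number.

nri: word begins with /n/.
This is a violation of constraint 3: "A word may not begin with /n/."
The remaining constraints (1, 2, 4) are satisfied.

3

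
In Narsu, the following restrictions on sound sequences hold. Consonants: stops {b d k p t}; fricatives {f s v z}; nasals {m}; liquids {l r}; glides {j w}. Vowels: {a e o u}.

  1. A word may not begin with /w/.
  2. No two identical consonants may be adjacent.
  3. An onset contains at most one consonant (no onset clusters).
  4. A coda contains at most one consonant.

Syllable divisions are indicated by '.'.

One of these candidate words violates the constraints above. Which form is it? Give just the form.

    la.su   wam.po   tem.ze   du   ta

wam.po

la.su — σ1 onset /l/, coda /∅/ ok; σ2 onset /s/, coda /∅/ ok → well-formed
wam.po — violates constraint 1: word begins with /w/ → ill-formed
tem.ze — σ1 onset /t/, coda /m/ ok; σ2 onset /z/, coda /∅/ ok → well-formed
du — σ1 onset /d/, coda /∅/ ok → well-formed
ta — σ1 onset /t/, coda /∅/ ok → well-formed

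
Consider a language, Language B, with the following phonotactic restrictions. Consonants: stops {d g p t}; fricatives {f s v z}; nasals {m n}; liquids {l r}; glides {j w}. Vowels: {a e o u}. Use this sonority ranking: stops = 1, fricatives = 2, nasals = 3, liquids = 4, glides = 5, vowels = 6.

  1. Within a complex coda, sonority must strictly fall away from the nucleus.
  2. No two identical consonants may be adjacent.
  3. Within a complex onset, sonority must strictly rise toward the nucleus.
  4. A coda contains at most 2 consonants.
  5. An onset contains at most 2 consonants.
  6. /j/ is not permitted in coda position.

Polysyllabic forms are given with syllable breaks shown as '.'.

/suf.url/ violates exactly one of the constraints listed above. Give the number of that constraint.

/suf.url/: syllable 2 coda /rl/: /r/ (liquid, 4) → /l/ (liquid, 4) does not fall.
This is a violation of constraint 1: "Within a complex coda, sonority must strictly fall away from the nucleus."
The remaining constraints (2, 3, 4, 5, 6) are satisfied.

1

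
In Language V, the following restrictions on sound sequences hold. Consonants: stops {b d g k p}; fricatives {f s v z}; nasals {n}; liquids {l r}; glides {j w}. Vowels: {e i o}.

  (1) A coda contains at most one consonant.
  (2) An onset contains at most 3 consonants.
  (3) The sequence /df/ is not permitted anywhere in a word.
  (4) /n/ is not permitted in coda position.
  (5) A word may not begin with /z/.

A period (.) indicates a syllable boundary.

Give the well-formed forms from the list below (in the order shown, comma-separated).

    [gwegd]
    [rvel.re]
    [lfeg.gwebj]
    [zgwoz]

[gwegd] — violates constraint 1: syllable 1 coda /gd/ has 2 consonants (> 1) → ill-formed
[rvel.re] — σ1 onset /rv/ (2C), coda /l/ ok; σ2 onset /r/, coda /∅/ ok → well-formed
[lfeg.gwebj] — violates constraint 1: syllable 2 coda /bj/ has 2 consonants (> 1) → ill-formed
[zgwoz] — violates constraint 5: word begins with /z/ → ill-formed

[rvel.re]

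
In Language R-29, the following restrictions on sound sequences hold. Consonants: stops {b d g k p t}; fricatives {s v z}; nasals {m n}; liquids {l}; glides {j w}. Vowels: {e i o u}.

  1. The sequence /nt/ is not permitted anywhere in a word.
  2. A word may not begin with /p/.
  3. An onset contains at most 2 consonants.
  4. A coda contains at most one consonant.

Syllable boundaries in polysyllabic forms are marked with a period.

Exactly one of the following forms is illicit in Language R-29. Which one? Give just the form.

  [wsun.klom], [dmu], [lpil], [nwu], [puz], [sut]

[wsun.klom] — σ1 onset /ws/ (2C), coda /n/ ok; σ2 onset /kl/ (2C), coda /m/ ok → licit
[dmu] — σ1 onset /dm/ (2C), coda /∅/ ok → licit
[lpil] — σ1 onset /lp/ (2C), coda /l/ ok → licit
[nwu] — σ1 onset /nw/ (2C), coda /∅/ ok → licit
[puz] — violates constraint 2: word begins with /p/ → illicit
[sut] — σ1 onset /s/, coda /t/ ok → licit

[puz]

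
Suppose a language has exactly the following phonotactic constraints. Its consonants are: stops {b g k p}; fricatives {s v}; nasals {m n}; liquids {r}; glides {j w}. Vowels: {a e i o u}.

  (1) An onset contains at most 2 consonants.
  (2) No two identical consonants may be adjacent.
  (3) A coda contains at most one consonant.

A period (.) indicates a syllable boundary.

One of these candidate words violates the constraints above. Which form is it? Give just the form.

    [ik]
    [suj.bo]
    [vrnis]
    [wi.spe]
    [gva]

[vrnis]

[ik] — σ1 onset /∅/, coda /k/ ok → permitted
[suj.bo] — σ1 onset /s/, coda /j/ ok; σ2 onset /b/, coda /∅/ ok → permitted
[vrnis] — violates constraint 1: syllable 1 onset /vrn/ has 3 consonants (> 2) → not permitted
[wi.spe] — σ1 onset /w/, coda /∅/ ok; σ2 onset /sp/ (2C), coda /∅/ ok → permitted
[gva] — σ1 onset /gv/ (2C), coda /∅/ ok → permitted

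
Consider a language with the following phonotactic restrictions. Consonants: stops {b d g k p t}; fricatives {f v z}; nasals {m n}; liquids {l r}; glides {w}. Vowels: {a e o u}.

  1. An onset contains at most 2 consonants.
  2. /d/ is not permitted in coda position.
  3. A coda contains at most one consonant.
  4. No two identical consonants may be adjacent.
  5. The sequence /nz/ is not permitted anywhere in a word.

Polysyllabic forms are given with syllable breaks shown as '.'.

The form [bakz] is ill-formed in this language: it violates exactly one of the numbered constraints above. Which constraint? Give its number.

[bakz]: syllable 1 coda /kz/ has 2 consonants (> 1).
This is a violation of constraint 3: "A coda contains at most one consonant."
The remaining constraints (1, 2, 4, 5) are satisfied.

3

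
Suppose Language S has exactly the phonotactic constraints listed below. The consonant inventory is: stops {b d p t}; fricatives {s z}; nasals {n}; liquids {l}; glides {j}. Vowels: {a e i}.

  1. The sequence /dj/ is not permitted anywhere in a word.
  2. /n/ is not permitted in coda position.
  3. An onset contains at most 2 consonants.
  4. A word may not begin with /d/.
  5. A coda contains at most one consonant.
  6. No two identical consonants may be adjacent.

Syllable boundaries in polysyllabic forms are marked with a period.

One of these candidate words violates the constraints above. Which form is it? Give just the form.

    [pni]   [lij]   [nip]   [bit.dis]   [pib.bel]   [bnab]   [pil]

[pni] — σ1 onset /pn/ (2C), coda /∅/ ok → permitted
[lij] — σ1 onset /l/, coda /j/ ok → permitted
[nip] — σ1 onset /n/, coda /p/ ok → permitted
[bit.dis] — σ1 onset /b/, coda /t/ ok; σ2 onset /d/, coda /s/ ok → permitted
[pib.bel] — violates constraint 6: adjacent identical consonants /bb/ → not permitted
[bnab] — σ1 onset /bn/ (2C), coda /b/ ok → permitted
[pil] — σ1 onset /p/, coda /l/ ok → permitted

[pib.bel]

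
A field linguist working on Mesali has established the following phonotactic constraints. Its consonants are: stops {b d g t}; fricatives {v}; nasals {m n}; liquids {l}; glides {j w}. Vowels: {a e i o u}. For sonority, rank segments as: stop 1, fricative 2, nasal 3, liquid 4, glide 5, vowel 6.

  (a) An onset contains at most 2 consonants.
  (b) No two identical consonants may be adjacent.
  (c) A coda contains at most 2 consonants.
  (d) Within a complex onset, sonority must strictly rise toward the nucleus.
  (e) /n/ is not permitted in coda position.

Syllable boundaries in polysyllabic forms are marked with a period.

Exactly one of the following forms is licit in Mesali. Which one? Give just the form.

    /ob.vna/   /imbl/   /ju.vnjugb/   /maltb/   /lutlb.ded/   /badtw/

/ob.vna/ — σ1 onset /∅/, coda /b/ ok; σ2 onset /vn/ (2→3 rises), coda /∅/ ok → licit
/imbl/ — violates constraint (c): syllable 1 coda /mbl/ has 3 consonants (> 2) → illicit
/ju.vnjugb/ — violates constraint (a): syllable 2 onset /vnj/ has 3 consonants (> 2) → illicit
/maltb/ — violates constraint (c): syllable 1 coda /ltb/ has 3 consonants (> 2) → illicit
/lutlb.ded/ — violates constraint (c): syllable 1 coda /tlb/ has 3 consonants (> 2) → illicit
/badtw/ — violates constraint (c): syllable 1 coda /dtw/ has 3 consonants (> 2) → illicit

/ob.vna/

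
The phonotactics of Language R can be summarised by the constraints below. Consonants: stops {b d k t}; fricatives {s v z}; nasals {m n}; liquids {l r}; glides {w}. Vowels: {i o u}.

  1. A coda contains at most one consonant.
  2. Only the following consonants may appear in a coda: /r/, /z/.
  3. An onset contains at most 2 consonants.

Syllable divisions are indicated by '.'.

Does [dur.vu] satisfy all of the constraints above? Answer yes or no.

[dur.vu] — σ1 onset /d/, coda /r/ ok; σ2 onset /v/, coda /∅/ ok → well-formed

yes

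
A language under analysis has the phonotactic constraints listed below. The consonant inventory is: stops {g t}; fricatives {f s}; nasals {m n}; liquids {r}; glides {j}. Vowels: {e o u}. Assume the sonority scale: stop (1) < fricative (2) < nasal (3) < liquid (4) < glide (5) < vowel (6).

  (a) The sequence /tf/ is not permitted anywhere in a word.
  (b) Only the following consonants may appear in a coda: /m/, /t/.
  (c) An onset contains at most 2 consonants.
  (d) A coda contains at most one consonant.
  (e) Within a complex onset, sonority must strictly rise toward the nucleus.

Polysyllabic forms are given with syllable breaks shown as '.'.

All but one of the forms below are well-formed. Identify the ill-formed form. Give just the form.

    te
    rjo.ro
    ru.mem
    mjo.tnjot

mjo.tnjot

te — σ1 onset /t/, coda /∅/ ok → well-formed
rjo.ro — σ1 onset /rj/ (4→5 rises), coda /∅/ ok; σ2 onset /r/, coda /∅/ ok → well-formed
ru.mem — σ1 onset /r/, coda /∅/ ok; σ2 onset /m/, coda /m/ ok → well-formed
mjo.tnjot — violates constraint (c): syllable 2 onset /tnj/ has 3 consonants (> 2) → ill-formed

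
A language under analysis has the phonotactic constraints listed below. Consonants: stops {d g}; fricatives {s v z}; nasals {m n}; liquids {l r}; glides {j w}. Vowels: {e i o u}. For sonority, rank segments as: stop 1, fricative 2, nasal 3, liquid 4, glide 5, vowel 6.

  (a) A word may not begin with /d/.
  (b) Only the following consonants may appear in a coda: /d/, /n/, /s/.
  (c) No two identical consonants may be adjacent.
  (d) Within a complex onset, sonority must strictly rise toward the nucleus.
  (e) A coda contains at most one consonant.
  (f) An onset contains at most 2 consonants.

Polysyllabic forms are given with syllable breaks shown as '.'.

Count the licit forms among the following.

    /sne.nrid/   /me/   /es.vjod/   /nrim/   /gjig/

3

/sne.nrid/ — σ1 onset /sn/ (2→3 rises), coda /∅/ ok; σ2 onset /nr/ (3→4 rises), coda /d/ ok → licit
/me/ — σ1 onset /m/, coda /∅/ ok → licit
/es.vjod/ — σ1 onset /∅/, coda /s/ ok; σ2 onset /vj/ (2→5 rises), coda /d/ ok → licit
/nrim/ — violates constraint (b): syllable 1 coda contains /m/, which is not a licensed coda consonant → illicit
/gjig/ — violates constraint (b): syllable 1 coda contains /g/, which is not a licensed coda consonant → illicit
Licit: /sne.nrid/, /me/, /es.vjod/ → 3.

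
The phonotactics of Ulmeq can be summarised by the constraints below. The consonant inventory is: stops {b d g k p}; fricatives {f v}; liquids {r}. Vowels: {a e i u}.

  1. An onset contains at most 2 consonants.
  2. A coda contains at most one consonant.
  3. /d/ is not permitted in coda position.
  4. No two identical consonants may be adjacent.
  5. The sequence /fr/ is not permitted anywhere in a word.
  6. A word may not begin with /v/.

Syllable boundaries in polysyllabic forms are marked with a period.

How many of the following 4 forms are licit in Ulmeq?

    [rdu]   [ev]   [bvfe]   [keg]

3

[rdu] — σ1 onset /rd/ (2C), coda /∅/ ok → licit
[ev] — σ1 onset /∅/, coda /v/ ok → licit
[bvfe] — violates constraint 1: syllable 1 onset /bvf/ has 3 consonants (> 2) → illicit
[keg] — σ1 onset /k/, coda /g/ ok → licit
Licit: [rdu], [ev], [keg] → 3.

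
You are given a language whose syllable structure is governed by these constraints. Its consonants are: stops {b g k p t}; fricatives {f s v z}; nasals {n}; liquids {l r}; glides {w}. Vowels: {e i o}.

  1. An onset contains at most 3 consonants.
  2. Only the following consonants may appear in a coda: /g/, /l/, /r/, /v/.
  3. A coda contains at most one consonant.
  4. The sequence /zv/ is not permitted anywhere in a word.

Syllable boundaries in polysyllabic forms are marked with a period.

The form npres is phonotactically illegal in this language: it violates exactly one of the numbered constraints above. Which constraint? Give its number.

npres: syllable 1 coda contains /s/, which is not a licensed coda consonant.
This is a violation of constraint 2: "Only the following consonants may appear in a coda: /g/, /l/, /r/, /v/."
The remaining constraints (1, 3, 4) are satisfied.

2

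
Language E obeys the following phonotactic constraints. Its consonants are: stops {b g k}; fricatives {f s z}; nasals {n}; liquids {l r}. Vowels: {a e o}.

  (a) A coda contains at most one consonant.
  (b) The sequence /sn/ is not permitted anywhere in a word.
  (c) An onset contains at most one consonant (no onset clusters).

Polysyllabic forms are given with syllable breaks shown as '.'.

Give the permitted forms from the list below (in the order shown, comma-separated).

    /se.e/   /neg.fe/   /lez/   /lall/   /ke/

/se.e/ — σ1 onset /s/, coda /∅/ ok; σ2 onset /∅/, coda /∅/ ok → permitted
/neg.fe/ — σ1 onset /n/, coda /g/ ok; σ2 onset /f/, coda /∅/ ok → permitted
/lez/ — σ1 onset /l/, coda /z/ ok → permitted
/lall/ — violates constraint (a): syllable 1 coda /ll/ has 2 consonants (> 1) → not permitted
/ke/ — σ1 onset /k/, coda /∅/ ok → permitted

/se.e/, /neg.fe/, /lez/, /ke/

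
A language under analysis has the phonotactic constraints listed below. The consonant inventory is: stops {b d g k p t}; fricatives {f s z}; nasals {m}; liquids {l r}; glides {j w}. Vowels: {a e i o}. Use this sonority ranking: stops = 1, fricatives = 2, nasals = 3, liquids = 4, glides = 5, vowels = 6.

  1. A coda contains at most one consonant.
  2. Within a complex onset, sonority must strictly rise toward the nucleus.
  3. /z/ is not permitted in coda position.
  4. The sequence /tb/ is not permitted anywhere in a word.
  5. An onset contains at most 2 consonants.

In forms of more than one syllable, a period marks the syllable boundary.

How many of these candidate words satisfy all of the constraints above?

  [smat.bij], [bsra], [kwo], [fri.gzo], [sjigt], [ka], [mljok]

[smat.bij] — violates constraint 4: contains banned sequence /tb/ → phonotactically illegal
[bsra] — violates constraint 5: syllable 1 onset /bsr/ has 3 consonants (> 2) → phonotactically illegal
[kwo] — σ1 onset /kw/ (1→5 rises), coda /∅/ ok → phonotactically legal
[fri.gzo] — σ1 onset /fr/ (2→4 rises), coda /∅/ ok; σ2 onset /gz/ (1→2 rises), coda /∅/ ok → phonotactically legal
[sjigt] — violates constraint 1: syllable 1 coda /gt/ has 2 consonants (> 1) → phonotactically illegal
[ka] — σ1 onset /k/, coda /∅/ ok → phonotactically legal
[mljok] — violates constraint 5: syllable 1 onset /mlj/ has 3 consonants (> 2) → phonotactically illegal
Phonotactically legal: [kwo], [fri.gzo], [ka] → 3.

3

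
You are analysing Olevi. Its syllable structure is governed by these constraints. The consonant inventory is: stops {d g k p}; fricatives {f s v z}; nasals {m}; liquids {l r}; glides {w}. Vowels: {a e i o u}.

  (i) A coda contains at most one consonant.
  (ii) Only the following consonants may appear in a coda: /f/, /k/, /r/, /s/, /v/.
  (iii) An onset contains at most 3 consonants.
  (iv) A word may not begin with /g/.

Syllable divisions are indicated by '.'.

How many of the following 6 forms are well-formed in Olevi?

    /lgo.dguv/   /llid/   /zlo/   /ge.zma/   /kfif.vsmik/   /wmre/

/lgo.dguv/ — σ1 onset /lg/ (2C), coda /∅/ ok; σ2 onset /dg/ (2C), coda /v/ ok → well-formed
/llid/ — violates constraint (ii): syllable 1 coda contains /d/, which is not a licensed coda consonant → ill-formed
/zlo/ — σ1 onset /zl/ (2C), coda /∅/ ok → well-formed
/ge.zma/ — violates constraint (iv): word begins with /g/ → ill-formed
/kfif.vsmik/ — σ1 onset /kf/ (2C), coda /f/ ok; σ2 onset /vsm/ (3C), coda /k/ ok → well-formed
/wmre/ — σ1 onset /wmr/ (3C), coda /∅/ ok → well-formed
Well-formed: /lgo.dguv/, /zlo/, /kfif.vsmik/, /wmre/ → 4.

4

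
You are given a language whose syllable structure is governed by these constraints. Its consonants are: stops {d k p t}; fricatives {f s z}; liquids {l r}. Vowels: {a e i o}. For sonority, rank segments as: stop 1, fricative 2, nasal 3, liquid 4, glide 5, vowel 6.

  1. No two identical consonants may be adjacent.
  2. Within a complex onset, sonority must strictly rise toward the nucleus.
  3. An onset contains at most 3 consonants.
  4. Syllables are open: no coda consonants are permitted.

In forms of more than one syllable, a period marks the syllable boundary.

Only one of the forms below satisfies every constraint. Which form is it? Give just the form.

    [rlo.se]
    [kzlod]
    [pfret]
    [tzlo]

[tzlo]

[rlo.se] — violates constraint 2: syllable 1 onset /rl/: /r/ (liquid, 4) → /l/ (liquid, 4) does not rise → illicit
[kzlod] — violates constraint 4: syllable 1 coda /d/ has 1 consonant (> 0) → illicit
[pfret] — violates constraint 4: syllable 1 coda /t/ has 1 consonant (> 0) → illicit
[tzlo] — σ1 onset /tzl/ (1→2→4 rises), coda /∅/ ok → licit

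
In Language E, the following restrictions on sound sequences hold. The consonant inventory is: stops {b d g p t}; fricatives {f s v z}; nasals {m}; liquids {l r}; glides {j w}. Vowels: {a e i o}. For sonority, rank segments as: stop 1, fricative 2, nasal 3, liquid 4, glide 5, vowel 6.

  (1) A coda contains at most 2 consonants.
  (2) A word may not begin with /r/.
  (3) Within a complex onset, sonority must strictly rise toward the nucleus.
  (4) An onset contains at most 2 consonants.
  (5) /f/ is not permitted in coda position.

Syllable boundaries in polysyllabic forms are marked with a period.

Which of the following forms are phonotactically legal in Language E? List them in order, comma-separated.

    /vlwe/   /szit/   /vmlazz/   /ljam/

/ljam/

/vlwe/ — violates constraint 4: syllable 1 onset /vlw/ has 3 consonants (> 2) → phonotactically illegal
/szit/ — violates constraint 3: syllable 1 onset /sz/: /s/ (fricative, 2) → /z/ (fricative, 2) does not rise → phonotactically illegal
/vmlazz/ — violates constraint 4: syllable 1 onset /vml/ has 3 consonants (> 2) → phonotactically illegal
/ljam/ — σ1 onset /lj/ (4→5 rises), coda /m/ ok → phonotactically legal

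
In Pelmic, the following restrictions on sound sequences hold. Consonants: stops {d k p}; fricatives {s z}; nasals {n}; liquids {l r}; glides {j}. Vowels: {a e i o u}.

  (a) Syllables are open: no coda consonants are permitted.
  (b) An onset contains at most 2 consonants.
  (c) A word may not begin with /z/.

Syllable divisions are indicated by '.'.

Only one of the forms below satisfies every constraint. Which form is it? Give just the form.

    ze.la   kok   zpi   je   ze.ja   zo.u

je

ze.la — violates constraint (c): word begins with /z/ → illicit
kok — violates constraint (a): syllable 1 coda /k/ has 1 consonant (> 0) → illicit
zpi — violates constraint (c): word begins with /z/ → illicit
je — σ1 onset /j/, coda /∅/ ok → licit
ze.ja — violates constraint (c): word begins with /z/ → illicit
zo.u — violates constraint (c): word begins with /z/ → illicit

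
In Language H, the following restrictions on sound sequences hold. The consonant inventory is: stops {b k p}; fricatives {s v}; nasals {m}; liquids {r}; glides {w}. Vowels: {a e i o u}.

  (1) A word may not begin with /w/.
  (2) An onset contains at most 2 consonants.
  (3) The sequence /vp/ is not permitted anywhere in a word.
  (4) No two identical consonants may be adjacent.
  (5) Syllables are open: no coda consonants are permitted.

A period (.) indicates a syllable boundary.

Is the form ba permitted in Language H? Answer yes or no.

yes

ba — σ1 onset /b/, coda /∅/ ok → permitted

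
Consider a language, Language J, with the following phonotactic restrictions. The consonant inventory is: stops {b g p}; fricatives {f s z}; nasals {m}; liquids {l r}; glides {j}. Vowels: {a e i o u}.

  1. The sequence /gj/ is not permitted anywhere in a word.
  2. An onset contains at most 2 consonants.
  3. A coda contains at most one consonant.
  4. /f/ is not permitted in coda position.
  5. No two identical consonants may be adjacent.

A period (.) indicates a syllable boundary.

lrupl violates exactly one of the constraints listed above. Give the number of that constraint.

3

lrupl: syllable 1 coda /pl/ has 2 consonants (> 1).
This is a violation of constraint 3: "A coda contains at most one consonant."
The remaining constraints (1, 2, 4, 5) are satisfied.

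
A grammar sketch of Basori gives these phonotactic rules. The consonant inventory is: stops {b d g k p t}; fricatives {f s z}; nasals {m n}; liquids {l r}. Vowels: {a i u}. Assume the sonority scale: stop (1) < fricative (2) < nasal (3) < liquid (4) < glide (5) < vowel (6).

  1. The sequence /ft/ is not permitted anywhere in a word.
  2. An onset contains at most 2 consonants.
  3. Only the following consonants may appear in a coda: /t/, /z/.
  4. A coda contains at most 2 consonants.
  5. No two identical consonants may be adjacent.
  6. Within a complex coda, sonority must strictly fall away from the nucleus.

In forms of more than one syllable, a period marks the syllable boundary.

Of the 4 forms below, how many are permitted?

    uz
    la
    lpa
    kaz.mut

4

uz — σ1 onset /∅/, coda /z/ ok → permitted
la — σ1 onset /l/, coda /∅/ ok → permitted
lpa — σ1 onset /lp/ (2C), coda /∅/ ok → permitted
kaz.mut — σ1 onset /k/, coda /z/ ok; σ2 onset /m/, coda /t/ ok → permitted
Permitted: uz, la, lpa, kaz.mut → 4.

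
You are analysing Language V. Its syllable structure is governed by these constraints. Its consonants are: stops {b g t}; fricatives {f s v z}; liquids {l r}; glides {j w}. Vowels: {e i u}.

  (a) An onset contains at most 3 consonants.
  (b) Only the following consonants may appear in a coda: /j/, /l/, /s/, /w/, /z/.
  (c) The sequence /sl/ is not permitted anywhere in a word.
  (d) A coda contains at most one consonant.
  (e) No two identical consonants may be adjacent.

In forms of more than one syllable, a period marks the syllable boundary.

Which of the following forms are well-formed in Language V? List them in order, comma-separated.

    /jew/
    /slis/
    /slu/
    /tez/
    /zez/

/jew/, /tez/, /zez/

/jew/ — σ1 onset /j/, coda /w/ ok → well-formed
/slis/ — violates constraint (c): contains banned sequence /sl/ → ill-formed
/slu/ — violates constraint (c): contains banned sequence /sl/ → ill-formed
/tez/ — σ1 onset /t/, coda /z/ ok → well-formed
/zez/ — σ1 onset /z/, coda /z/ ok → well-formed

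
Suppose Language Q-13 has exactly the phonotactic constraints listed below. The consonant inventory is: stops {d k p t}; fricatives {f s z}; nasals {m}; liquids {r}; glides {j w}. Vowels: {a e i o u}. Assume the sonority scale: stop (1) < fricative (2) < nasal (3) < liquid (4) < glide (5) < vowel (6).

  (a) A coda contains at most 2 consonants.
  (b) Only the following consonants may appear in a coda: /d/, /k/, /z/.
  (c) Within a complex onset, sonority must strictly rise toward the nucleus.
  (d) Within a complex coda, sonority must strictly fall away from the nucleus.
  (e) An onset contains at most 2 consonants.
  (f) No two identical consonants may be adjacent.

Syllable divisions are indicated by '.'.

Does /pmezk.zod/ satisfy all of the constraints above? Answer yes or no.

/pmezk.zod/ — σ1 onset /pm/ (1→3 rises), coda /zk/ (2→1 falls) ok; σ2 onset /z/, coda /d/ ok → well-formed

yes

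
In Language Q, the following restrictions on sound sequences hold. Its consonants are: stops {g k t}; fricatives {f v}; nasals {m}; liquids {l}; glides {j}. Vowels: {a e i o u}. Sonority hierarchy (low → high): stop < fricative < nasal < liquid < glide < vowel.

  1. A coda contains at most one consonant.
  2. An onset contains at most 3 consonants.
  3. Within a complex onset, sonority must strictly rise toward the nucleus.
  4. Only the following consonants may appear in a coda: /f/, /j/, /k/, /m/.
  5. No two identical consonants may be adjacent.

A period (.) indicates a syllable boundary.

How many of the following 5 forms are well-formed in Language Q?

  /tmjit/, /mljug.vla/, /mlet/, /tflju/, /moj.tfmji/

0

/tmjit/ — violates constraint 4: syllable 1 coda contains /t/, which is not a licensed coda consonant → ill-formed
/mljug.vla/ — violates constraint 4: syllable 1 coda contains /g/, which is not a licensed coda consonant → ill-formed
/mlet/ — violates constraint 4: syllable 1 coda contains /t/, which is not a licensed coda consonant → ill-formed
/tflju/ — violates constraint 2: syllable 1 onset /tflj/ has 4 consonants (> 3) → ill-formed
/moj.tfmji/ — violates constraint 2: syllable 2 onset /tfmj/ has 4 consonants (> 3) → ill-formed
No form is well-formed → 0.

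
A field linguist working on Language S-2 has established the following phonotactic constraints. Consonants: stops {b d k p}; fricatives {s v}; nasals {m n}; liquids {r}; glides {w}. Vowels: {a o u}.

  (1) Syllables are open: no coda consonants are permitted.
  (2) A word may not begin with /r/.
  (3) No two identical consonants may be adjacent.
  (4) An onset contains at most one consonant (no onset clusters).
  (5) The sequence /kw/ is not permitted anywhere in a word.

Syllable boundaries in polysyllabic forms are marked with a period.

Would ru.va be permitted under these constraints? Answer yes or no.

no

ru.va — violates constraint 2: word begins with /r/ → not permitted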